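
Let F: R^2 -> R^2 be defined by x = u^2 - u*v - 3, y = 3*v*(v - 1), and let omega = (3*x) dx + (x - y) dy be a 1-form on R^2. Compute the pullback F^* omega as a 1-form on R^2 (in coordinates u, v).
F^* omega = (6*u^3 - 9*u^2*v + 3*u*v^2 - 18*u + 9*v) du + (-3*u^3 + 9*u^2*v - 3*u^2 - 6*u*v^2 + 3*u*v + 9*u - 18*v^3 + 27*v^2 - 27*v + 9) dv

Using F^*(f dg) = (f ∘ F) d(g ∘ F), substitute each coordinate x_i by F_i(u, v) in f_i, and replace dx_i by d F_i = (∂F_i/∂u) du + (∂F_i/∂v) dv.
  For the x component: f_1(F) = 3*u^2 - 3*u*v - 9; d F_1 = (2*u - v) du + (-u) dv
  For the y component: f_2(F) = u^2 - u*v - 3*v^2 + 3*v - 3; d F_2 = (0) du + (6*v - 3) dv
Combining and collecting du, dv coefficients:
  coeff of du: 6*u^3 - 9*u^2*v + 3*u*v^2 - 18*u + 9*v
  coeff of dv: -3*u^3 + 9*u^2*v - 3*u^2 - 6*u*v^2 + 3*u*v + 9*u - 18*v^3 + 27*v^2 - 27*v + 9
F^* omega = (6*u^3 - 9*u^2*v + 3*u*v^2 - 18*u + 9*v) du + (-3*u^3 + 9*u^2*v - 3*u^2 - 6*u*v^2 + 3*u*v + 9*u - 18*v^3 + 27*v^2 - 27*v + 9) dv.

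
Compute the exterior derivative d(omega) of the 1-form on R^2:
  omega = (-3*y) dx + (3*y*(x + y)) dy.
d(omega) = (3*y + 3) dx ∧ dy

For a 1-form omega = sum_i f_i dx_i, the exterior derivative is
  d(omega) = sum_{i < j} (∂f_j/∂x_i - ∂f_i/∂x_j) dx_i ∧ dx_j.
  coefficient of dx ∧ dy: ∂f_2/∂x - ∂f_1/∂y = ∂(3*y*(x + y))/∂x - ∂(-3*y)/∂y = 3*y + 3
Assembling: d(omega) = (3*y + 3) dx ∧ dy.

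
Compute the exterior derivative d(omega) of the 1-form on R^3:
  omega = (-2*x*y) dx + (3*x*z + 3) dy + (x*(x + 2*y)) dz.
d(omega) = (2*x + 3*z) dx ∧ dy + (2*x + 2*y) dx ∧ dz + (-x) dy ∧ dz

For a 1-form omega = sum_i f_i dx_i, the exterior derivative is
  d(omega) = sum_{i < j} (∂f_j/∂x_i - ∂f_i/∂x_j) dx_i ∧ dx_j.
  coefficient of dx ∧ dy: ∂f_2/∂x - ∂f_1/∂y = ∂(3*x*z + 3)/∂x - ∂(-2*x*y)/∂y = 2*x + 3*z
  coefficient of dx ∧ dz: ∂f_3/∂x - ∂f_1/∂z = ∂(x*(x + 2*y))/∂x - ∂(-2*x*y)/∂z = 2*x + 2*y
  coefficient of dy ∧ dz: ∂f_3/∂y - ∂f_2/∂z = ∂(x*(x + 2*y))/∂y - ∂(3*x*z + 3)/∂z = -x
Assembling: d(omega) = (2*x + 3*z) dx ∧ dy + (2*x + 2*y) dx ∧ dz + (-x) dy ∧ dz.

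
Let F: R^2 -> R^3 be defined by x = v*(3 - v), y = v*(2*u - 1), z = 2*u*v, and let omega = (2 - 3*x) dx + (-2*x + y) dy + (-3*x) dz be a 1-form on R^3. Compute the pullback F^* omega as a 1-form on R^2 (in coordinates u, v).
F^* omega = (v^2*(4*u + 10*v - 32)) du + (4*u^2*v + 10*u*v^2 - 34*u*v - 6*v^3 + 25*v^2 - 24*v + 6) dv

Using F^*(f dg) = (f ∘ F) d(g ∘ F), substitute each coordinate x_i by F_i(u, v) in f_i, and replace dx_i by d F_i = (∂F_i/∂u) du + (∂F_i/∂v) dv.
  For the x component: f_1(F) = 3*v^2 - 9*v + 2; d F_1 = (0) du + (3 - 2*v) dv
  For the y component: f_2(F) = v*(2*u + 2*v - 7); d F_2 = (2*v) du + (2*u - 1) dv
  For the z component: f_3(F) = 3*v*(v - 3); d F_3 = (2*v) du + (2*u) dv
Combining and collecting du, dv coefficients:
  coeff of du: v^2*(4*u + 10*v - 32)
  coeff of dv: 4*u^2*v + 10*u*v^2 - 34*u*v - 6*v^3 + 25*v^2 - 24*v + 6
F^* omega = (v^2*(4*u + 10*v - 32)) du + (4*u^2*v + 10*u*v^2 - 34*u*v - 6*v^3 + 25*v^2 - 24*v + 6) dv.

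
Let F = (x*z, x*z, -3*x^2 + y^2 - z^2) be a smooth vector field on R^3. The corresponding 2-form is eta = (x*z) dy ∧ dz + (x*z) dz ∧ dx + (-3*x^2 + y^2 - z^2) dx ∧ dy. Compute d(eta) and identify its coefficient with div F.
d(eta) = (-z) dx ∧ dy ∧ dz; div F = -z

For a 2-form in R^3 of the form above, applying d gives a 3-form with coefficient ∂P/∂x + ∂Q/∂y + ∂R/∂z:
  ∂P/∂x = z
  ∂Q/∂y = 0
  ∂R/∂z = -2*z
Sum = -z, which is exactly div F.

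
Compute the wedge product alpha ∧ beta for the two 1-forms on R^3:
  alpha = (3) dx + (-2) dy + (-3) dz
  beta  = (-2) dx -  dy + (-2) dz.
alpha ∧ beta = (-7) dx ∧ dy + (-12) dx ∧ dz + (1) dy ∧ dz

Distribute the wedge, using dx_i ∧ dx_j = -dx_j ∧ dx_i and dx_i ∧ dx_i = 0. For each pair (i, j) with i < j, the coefficient of dx_i ∧ dx_j in alpha ∧ beta is (alpha_i * beta_j - alpha_j * beta_i). Collecting: alpha ∧ beta = (-7) dx ∧ dy + (-12) dx ∧ dz + (1) dy ∧ dz.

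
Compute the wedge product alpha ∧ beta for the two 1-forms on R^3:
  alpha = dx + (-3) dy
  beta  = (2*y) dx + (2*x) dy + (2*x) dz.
alpha ∧ beta = (2*x + 6*y) dx ∧ dy + (2*x) dx ∧ dz + (-6*x) dy ∧ dz

Distribute the wedge, using dx_i ∧ dx_j = -dx_j ∧ dx_i and dx_i ∧ dx_i = 0. For each pair (i, j) with i < j, the coefficient of dx_i ∧ dx_j in alpha ∧ beta is (alpha_i * beta_j - alpha_j * beta_i). Collecting: alpha ∧ beta = (2*x + 6*y) dx ∧ dy + (2*x) dx ∧ dz + (-6*x) dy ∧ dz.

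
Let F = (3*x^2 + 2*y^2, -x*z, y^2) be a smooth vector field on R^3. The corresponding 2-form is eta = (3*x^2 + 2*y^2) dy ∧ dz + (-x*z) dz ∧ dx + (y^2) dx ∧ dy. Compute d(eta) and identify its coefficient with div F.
d(eta) = (6*x) dx ∧ dy ∧ dz; div F = 6*x

For a 2-form in R^3 of the form above, applying d gives a 3-form with coefficient ∂P/∂x + ∂Q/∂y + ∂R/∂z:
  ∂P/∂x = 6*x
  ∂Q/∂y = 0
  ∂R/∂z = 0
Sum = 6*x, which is exactly div F.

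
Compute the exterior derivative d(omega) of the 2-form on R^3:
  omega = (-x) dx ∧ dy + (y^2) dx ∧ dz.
d(omega) = (-2*y) dx ∧ dy ∧ dz

For a 2-form omega = sum_{i<j} g_{ij} dx_i ∧ dx_j, the exterior derivative is
  d(omega) = sum_{i<j} d(g_{ij}) ∧ dx_i ∧ dx_j = sum_{i<j, k} (∂g_{ij}/∂x_k) dx_k ∧ dx_i ∧ dx_j.
Expand each term, using dx_k ∧ dx_i ∧ dx_j = sgn(permutation) dx_{(a)} ∧ dx_{(b)} ∧ dx_{(c)} with (a < b < c) sorted:
  d(y^2) includes (∂/∂y)(y^2) dy = (2*y) dy, which multiplied by dx ∧ dz gives (-2*y) dx ∧ dy ∧ dz
Collecting like 3-forms: d(omega) = (-2*y) dx ∧ dy ∧ dz.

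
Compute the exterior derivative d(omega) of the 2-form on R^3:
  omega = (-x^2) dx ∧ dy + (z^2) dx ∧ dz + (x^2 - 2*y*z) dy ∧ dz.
d(omega) = (2*x) dx ∧ dy ∧ dz

For a 2-form omega = sum_{i<j} g_{ij} dx_i ∧ dx_j, the exterior derivative is
  d(omega) = sum_{i<j} d(g_{ij}) ∧ dx_i ∧ dx_j = sum_{i<j, k} (∂g_{ij}/∂x_k) dx_k ∧ dx_i ∧ dx_j.
Expand each term, using dx_k ∧ dx_i ∧ dx_j = sgn(permutation) dx_{(a)} ∧ dx_{(b)} ∧ dx_{(c)} with (a < b < c) sorted:
  d(x^2 - 2*y*z) includes (∂/∂x)(x^2 - 2*y*z) dx = (2*x) dx, which multiplied by dy ∧ dz gives (2*x) dx ∧ dy ∧ dz
Collecting like 3-forms: d(omega) = (2*x) dx ∧ dy ∧ dz.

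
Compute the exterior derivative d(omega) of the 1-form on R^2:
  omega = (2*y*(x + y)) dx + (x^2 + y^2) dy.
d(omega) = (-4*y) dx ∧ dy

For a 1-form omega = sum_i f_i dx_i, the exterior derivative is
  d(omega) = sum_{i < j} (∂f_j/∂x_i - ∂f_i/∂x_j) dx_i ∧ dx_j.
  coefficient of dx ∧ dy: ∂f_2/∂x - ∂f_1/∂y = ∂(x^2 + y^2)/∂x - ∂(2*y*(x + y))/∂y = -4*y
Assembling: d(omega) = (-4*y) dx ∧ dy.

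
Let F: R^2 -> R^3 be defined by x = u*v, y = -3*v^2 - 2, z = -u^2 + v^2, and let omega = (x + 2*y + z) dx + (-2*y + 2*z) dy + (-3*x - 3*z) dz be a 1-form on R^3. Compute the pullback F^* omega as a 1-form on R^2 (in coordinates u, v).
F^* omega = (-6*u^3 + 5*u^2*v + 7*u*v^2 - 5*v^3 - 4*v) du + (-u^3 + 19*u^2*v - 11*u*v^2 - 4*u - 54*v^3 - 24*v) dv

Using F^*(f dg) = (f ∘ F) d(g ∘ F), substitute each coordinate x_i by F_i(u, v) in f_i, and replace dx_i by d F_i = (∂F_i/∂u) du + (∂F_i/∂v) dv.
  For the x component: f_1(F) = -u^2 + u*v - 5*v^2 - 4; d F_1 = (v) du + (u) dv
  For the y component: f_2(F) = -2*u^2 + 8*v^2 + 4; d F_2 = (0) du + (-6*v) dv
  For the z component: f_3(F) = 3*u^2 - 3*u*v - 3*v^2; d F_3 = (-2*u) du + (2*v) dv
Combining and collecting du, dv coefficients:
  coeff of du: -6*u^3 + 5*u^2*v + 7*u*v^2 - 5*v^3 - 4*v
  coeff of dv: -u^3 + 19*u^2*v - 11*u*v^2 - 4*u - 54*v^3 - 24*v
F^* omega = (-6*u^3 + 5*u^2*v + 7*u*v^2 - 5*v^3 - 4*v) du + (-u^3 + 19*u^2*v - 11*u*v^2 - 4*u - 54*v^3 - 24*v) dv.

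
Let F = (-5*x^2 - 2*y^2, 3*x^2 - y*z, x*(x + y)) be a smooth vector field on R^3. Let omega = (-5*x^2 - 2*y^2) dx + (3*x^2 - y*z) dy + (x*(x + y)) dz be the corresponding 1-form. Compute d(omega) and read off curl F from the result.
d(omega) = (x + y) dy ∧ dz + (-2*x - y) dz ∧ dx + (6*x + 4*y) dx ∧ dy; curl F = (x + y, -2*x - y, 6*x + 4*y)

d omega = sum_{i<j} (∂f_j/∂x_i - ∂f_i/∂x_j) dx_i ∧ dx_j. Under the identification (dy ∧ dz, dz ∧ dx, dx ∧ dy) ↔ (e_x, e_y, e_z), the coefficients are exactly the components of curl F. Compute:
  ∂R/∂y - ∂Q/∂z = (x) - (-y) = x + y
  ∂P/∂z - ∂R/∂x = (0) - (2*x + y) = -2*x - y
  ∂Q/∂x - ∂P/∂y = (6*x) - (-4*y) = 6*x + 4*y.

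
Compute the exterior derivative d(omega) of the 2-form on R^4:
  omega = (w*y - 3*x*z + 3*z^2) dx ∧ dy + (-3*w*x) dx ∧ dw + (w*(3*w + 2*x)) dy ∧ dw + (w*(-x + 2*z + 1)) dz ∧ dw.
d(omega) = (-3*x + 6*z) dx ∧ dy ∧ dz + (2*w + y) dx ∧ dy ∧ dw + (-w) dx ∧ dz ∧ dw

For a 2-form omega = sum_{i<j} g_{ij} dx_i ∧ dx_j, the exterior derivative is
  d(omega) = sum_{i<j} d(g_{ij}) ∧ dx_i ∧ dx_j = sum_{i<j, k} (∂g_{ij}/∂x_k) dx_k ∧ dx_i ∧ dx_j.
Expand each term, using dx_k ∧ dx_i ∧ dx_j = sgn(permutation) dx_{(a)} ∧ dx_{(b)} ∧ dx_{(c)} with (a < b < c) sorted:
  d(w*y - 3*x*z + 3*z^2) includes (∂/∂z)(w*y - 3*x*z + 3*z^2) dz = (-3*x + 6*z) dz, which multiplied by dx ∧ dy gives (-3*x + 6*z) dx ∧ dy ∧ dz
  d(w*y - 3*x*z + 3*z^2) includes (∂/∂w)(w*y - 3*x*z + 3*z^2) dw = (y) dw, which multiplied by dx ∧ dy gives (y) dx ∧ dy ∧ dw
  d(w*(3*w + 2*x)) includes (∂/∂x)(w*(3*w + 2*x)) dx = (2*w) dx, which multiplied by dy ∧ dw gives (2*w) dx ∧ dy ∧ dw
  d(w*(-x + 2*z + 1)) includes (∂/∂x)(w*(-x + 2*z + 1)) dx = (-w) dx, which multiplied by dz ∧ dw gives (-w) dx ∧ dz ∧ dw
Collecting like 3-forms: d(omega) = (-3*x + 6*z) dx ∧ dy ∧ dz + (2*w + y) dx ∧ dy ∧ dw + (-w) dx ∧ dz ∧ dw.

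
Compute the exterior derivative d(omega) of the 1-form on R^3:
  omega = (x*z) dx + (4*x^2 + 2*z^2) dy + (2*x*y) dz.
d(omega) = (8*x) dx ∧ dy + (-x + 2*y) dx ∧ dz + (2*x - 4*z) dy ∧ dz

For a 1-form omega = sum_i f_i dx_i, the exterior derivative is
  d(omega) = sum_{i < j} (∂f_j/∂x_i - ∂f_i/∂x_j) dx_i ∧ dx_j.
  coefficient of dx ∧ dy: ∂f_2/∂x - ∂f_1/∂y = ∂(4*x^2 + 2*z^2)/∂x - ∂(x*z)/∂y = 8*x
  coefficient of dx ∧ dz: ∂f_3/∂x - ∂f_1/∂z = ∂(2*x*y)/∂x - ∂(x*z)/∂z = -x + 2*y
  coefficient of dy ∧ dz: ∂f_3/∂y - ∂f_2/∂z = ∂(2*x*y)/∂y - ∂(4*x^2 + 2*z^2)/∂z = 2*x - 4*z
Assembling: d(omega) = (8*x) dx ∧ dy + (-x + 2*y) dx ∧ dz + (2*x - 4*z) dy ∧ dz.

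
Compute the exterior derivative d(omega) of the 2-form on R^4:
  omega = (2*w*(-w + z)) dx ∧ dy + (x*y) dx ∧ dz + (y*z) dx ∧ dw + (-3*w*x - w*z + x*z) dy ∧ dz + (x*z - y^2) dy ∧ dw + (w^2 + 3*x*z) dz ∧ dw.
d(omega) = (-w - x + z) dx ∧ dy ∧ dz + (-4*w + 2*z) dx ∧ dy ∧ dw + (-y + 3*z) dx ∧ dz ∧ dw + (-4*x - z) dy ∧ dz ∧ dw

For a 2-form omega = sum_{i<j} g_{ij} dx_i ∧ dx_j, the exterior derivative is
  d(omega) = sum_{i<j} d(g_{ij}) ∧ dx_i ∧ dx_j = sum_{i<j, k} (∂g_{ij}/∂x_k) dx_k ∧ dx_i ∧ dx_j.
Expand each term, using dx_k ∧ dx_i ∧ dx_j = sgn(permutation) dx_{(a)} ∧ dx_{(b)} ∧ dx_{(c)} with (a < b < c) sorted:
  d(2*w*(-w + z)) includes (∂/∂z)(2*w*(-w + z)) dz = (2*w) dz, which multiplied by dx ∧ dy gives (2*w) dx ∧ dy ∧ dz
  d(2*w*(-w + z)) includes (∂/∂w)(2*w*(-w + z)) dw = (-4*w + 2*z) dw, which multiplied by dx ∧ dy gives (-4*w + 2*z) dx ∧ dy ∧ dw
  d(x*y) includes (∂/∂y)(x*y) dy = (x) dy, which multiplied by dx ∧ dz gives (-x) dx ∧ dy ∧ dz
  d(y*z) includes (∂/∂y)(y*z) dy = (z) dy, which multiplied by dx ∧ dw gives (-z) dx ∧ dy ∧ dw
  d(y*z) includes (∂/∂z)(y*z) dz = (y) dz, which multiplied by dx ∧ dw gives (-y) dx ∧ dz ∧ dw
  d(-3*w*x - w*z + x*z) includes (∂/∂x)(-3*w*x - w*z + x*z) dx = (-3*w + z) dx, which multiplied by dy ∧ dz gives (-3*w + z) dx ∧ dy ∧ dz
  d(-3*w*x - w*z + x*z) includes (∂/∂w)(-3*w*x - w*z + x*z) dw = (-3*x - z) dw, which multiplied by dy ∧ dz gives (-3*x - z) dy ∧ dz ∧ dw
  d(x*z - y^2) includes (∂/∂x)(x*z - y^2) dx = (z) dx, which multiplied by dy ∧ dw gives (z) dx ∧ dy ∧ dw
  d(x*z - y^2) includes (∂/∂z)(x*z - y^2) dz = (x) dz, which multiplied by dy ∧ dw gives (-x) dy ∧ dz ∧ dw
  d(w^2 + 3*x*z) includes (∂/∂x)(w^2 + 3*x*z) dx = (3*z) dx, which multiplied by dz ∧ dw gives (3*z) dx ∧ dz ∧ dw
Collecting like 3-forms: d(omega) = (-w - x + z) dx ∧ dy ∧ dz + (-4*w + 2*z) dx ∧ dy ∧ dw + (-y + 3*z) dx ∧ dz ∧ dw + (-4*x - z) dy ∧ dz ∧ dw.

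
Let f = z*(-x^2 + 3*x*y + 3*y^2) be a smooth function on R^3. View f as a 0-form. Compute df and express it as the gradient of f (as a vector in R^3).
df = (z*(-2*x + 3*y)) dx + (3*z*(x + 2*y)) dy + (-x^2 + 3*x*y + 3*y^2) dz; grad f = (z*(-2*x + 3*y), 3*z*(x + 2*y), -x^2 + 3*x*y + 3*y^2)

For a 0-form f, d f = (∂f/∂x) dx + (∂f/∂y) dy + (∂f/∂z) dz. The components of the vector representation are exactly the entries of grad f in Cartesian coordinates:
  ∂f/∂x = z*(-2*x + 3*y)
  ∂f/∂y = 3*z*(x + 2*y)
  ∂f/∂z = -x^2 + 3*x*y + 3*y^2.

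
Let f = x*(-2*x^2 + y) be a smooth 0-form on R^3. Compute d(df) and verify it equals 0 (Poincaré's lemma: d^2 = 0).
d(df) = 0

Step 1: df = sum_i (∂f/∂x_i) dx_i = (-6*x^2 + y) dx + (x) dy + (0) dz.
Step 2: Apply d again. Using the 1-form formula, the coefficient of dx ∧ dy in d(df) is ∂^2 f/∂x ∂y - ∂^2 f/∂y ∂x = (1) - (1) = 0 (equality of mixed partials for smooth f).
Similarly for dx ∧ dz and dy ∧ dz — all coefficients vanish. So d(df) = 0.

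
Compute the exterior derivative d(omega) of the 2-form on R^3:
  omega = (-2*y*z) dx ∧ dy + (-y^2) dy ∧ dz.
d(omega) = (-2*y) dx ∧ dy ∧ dz

For a 2-form omega = sum_{i<j} g_{ij} dx_i ∧ dx_j, the exterior derivative is
  d(omega) = sum_{i<j} d(g_{ij}) ∧ dx_i ∧ dx_j = sum_{i<j, k} (∂g_{ij}/∂x_k) dx_k ∧ dx_i ∧ dx_j.
Expand each term, using dx_k ∧ dx_i ∧ dx_j = sgn(permutation) dx_{(a)} ∧ dx_{(b)} ∧ dx_{(c)} with (a < b < c) sorted:
  d(-2*y*z) includes (∂/∂z)(-2*y*z) dz = (-2*y) dz, which multiplied by dx ∧ dy gives (-2*y) dx ∧ dy ∧ dz
Collecting like 3-forms: d(omega) = (-2*y) dx ∧ dy ∧ dz.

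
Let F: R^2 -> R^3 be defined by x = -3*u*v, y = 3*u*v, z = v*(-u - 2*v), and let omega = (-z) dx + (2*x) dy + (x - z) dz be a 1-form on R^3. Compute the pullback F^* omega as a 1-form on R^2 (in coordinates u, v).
F^* omega = (v^2*(-19*u - 8*v)) du + (v*(-19*u^2 - 8*v^2)) dv

Using F^*(f dg) = (f ∘ F) d(g ∘ F), substitute each coordinate x_i by F_i(u, v) in f_i, and replace dx_i by d F_i = (∂F_i/∂u) du + (∂F_i/∂v) dv.
  For the x component: f_1(F) = v*(u + 2*v); d F_1 = (-3*v) du + (-3*u) dv
  For the y component: f_2(F) = -6*u*v; d F_2 = (3*v) du + (3*u) dv
  For the z component: f_3(F) = 2*v*(-u + v); d F_3 = (-v) du + (-u - 4*v) dv
Combining and collecting du, dv coefficients:
  coeff of du: v^2*(-19*u - 8*v)
  coeff of dv: v*(-19*u^2 - 8*v^2)
F^* omega = (v^2*(-19*u - 8*v)) du + (v*(-19*u^2 - 8*v^2)) dv.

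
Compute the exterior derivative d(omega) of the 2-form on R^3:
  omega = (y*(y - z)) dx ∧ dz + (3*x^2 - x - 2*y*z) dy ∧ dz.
d(omega) = (6*x - 2*y + z - 1) dx ∧ dy ∧ dz

For a 2-form omega = sum_{i<j} g_{ij} dx_i ∧ dx_j, the exterior derivative is
  d(omega) = sum_{i<j} d(g_{ij}) ∧ dx_i ∧ dx_j = sum_{i<j, k} (∂g_{ij}/∂x_k) dx_k ∧ dx_i ∧ dx_j.
Expand each term, using dx_k ∧ dx_i ∧ dx_j = sgn(permutation) dx_{(a)} ∧ dx_{(b)} ∧ dx_{(c)} with (a < b < c) sorted:
  d(y*(y - z)) includes (∂/∂y)(y*(y - z)) dy = (2*y - z) dy, which multiplied by dx ∧ dz gives (-2*y + z) dx ∧ dy ∧ dz
  d(3*x^2 - x - 2*y*z) includes (∂/∂x)(3*x^2 - x - 2*y*z) dx = (6*x - 1) dx, which multiplied by dy ∧ dz gives (6*x - 1) dx ∧ dy ∧ dz
Collecting like 3-forms: d(omega) = (6*x - 2*y + z - 1) dx ∧ dy ∧ dz.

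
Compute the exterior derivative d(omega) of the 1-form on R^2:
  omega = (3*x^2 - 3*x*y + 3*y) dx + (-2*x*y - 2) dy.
d(omega) = (3*x - 2*y - 3) dx ∧ dy

For a 1-form omega = sum_i f_i dx_i, the exterior derivative is
  d(omega) = sum_{i < j} (∂f_j/∂x_i - ∂f_i/∂x_j) dx_i ∧ dx_j.
  coefficient of dx ∧ dy: ∂f_2/∂x - ∂f_1/∂y = ∂(-2*x*y - 2)/∂x - ∂(3*x^2 - 3*x*y + 3*y)/∂y = 3*x - 2*y - 3
Assembling: d(omega) = (3*x - 2*y - 3) dx ∧ dy.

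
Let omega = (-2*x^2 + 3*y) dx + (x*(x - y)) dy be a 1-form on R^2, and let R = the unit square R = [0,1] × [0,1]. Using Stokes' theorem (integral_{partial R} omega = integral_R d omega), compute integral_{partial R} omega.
integral_(partial R) omega = -5/2

Stokes: integral_partial_R omega = integral_R d omega with d omega = (∂Q/∂x - ∂P/∂y) dx ∧ dy.
  ∂Q/∂x = 2*x - y
  ∂P/∂y = 3
  integrand = ∂Q/∂x - ∂P/∂y = 2*x - y - 3.
Integrating over R: integral_0^1 integral_0^1 (2*x - y - 3) dx dy = -5/2.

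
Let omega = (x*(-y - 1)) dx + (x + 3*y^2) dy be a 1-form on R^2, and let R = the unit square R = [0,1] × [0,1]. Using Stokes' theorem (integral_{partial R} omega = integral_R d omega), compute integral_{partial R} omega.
integral_(partial R) omega = 3/2

Stokes: integral_partial_R omega = integral_R d omega with d omega = (∂Q/∂x - ∂P/∂y) dx ∧ dy.
  ∂Q/∂x = 1
  ∂P/∂y = -x
  integrand = ∂Q/∂x - ∂P/∂y = x + 1.
Integrating over R: integral_0^1 integral_0^1 (x + 1) dx dy = 3/2.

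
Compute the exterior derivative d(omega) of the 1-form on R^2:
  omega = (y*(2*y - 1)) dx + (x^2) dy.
d(omega) = (2*x - 4*y + 1) dx ∧ dy

For a 1-form omega = sum_i f_i dx_i, the exterior derivative is
  d(omega) = sum_{i < j} (∂f_j/∂x_i - ∂f_i/∂x_j) dx_i ∧ dx_j.
  coefficient of dx ∧ dy: ∂f_2/∂x - ∂f_1/∂y = ∂(x^2)/∂x - ∂(y*(2*y - 1))/∂y = 2*x - 4*y + 1
Assembling: d(omega) = (2*x - 4*y + 1) dx ∧ dy.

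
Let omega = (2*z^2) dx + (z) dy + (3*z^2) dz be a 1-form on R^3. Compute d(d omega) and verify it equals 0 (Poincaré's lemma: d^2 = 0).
d(d omega) = 0

Step 1: d omega = sum_{i<j} (∂f_j/∂x_i - ∂f_i/∂x_j) dx_i ∧ dx_j:
  coeff of dx ∧ dy: 0
  coeff of dx ∧ dz: -4*z
  coeff of dy ∧ dz: -1
Step 2: Apply d again to each 2-form coefficient. The only possible 3-form in R^3 is dx ∧ dy ∧ dz, with coefficient
  ∂(coeff of dy∧dz)/∂x - ∂(coeff of dx∧dz)/∂y + ∂(coeff of dx∧dy)/∂z
  = ∂/∂x (-1) - ∂/∂y (-4*z) + ∂/∂z (0).
Each of these terms simplifies to sums of mixed partials that cancel in pairs. The result is 0 (by equality of mixed partials for smooth functions — Schwarz / Clairaut).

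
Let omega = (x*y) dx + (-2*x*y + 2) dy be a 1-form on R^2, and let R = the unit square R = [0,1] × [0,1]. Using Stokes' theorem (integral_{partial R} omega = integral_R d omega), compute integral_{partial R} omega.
integral_(partial R) omega = -3/2

Stokes: integral_partial_R omega = integral_R d omega with d omega = (∂Q/∂x - ∂P/∂y) dx ∧ dy.
  ∂Q/∂x = -2*y
  ∂P/∂y = x
  integrand = ∂Q/∂x - ∂P/∂y = -x - 2*y.
Integrating over R: integral_0^1 integral_0^1 (-x - 2*y) dx dy = -3/2.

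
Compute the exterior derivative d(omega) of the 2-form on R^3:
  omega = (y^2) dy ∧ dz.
d(omega) = 0

For a 2-form omega = sum_{i<j} g_{ij} dx_i ∧ dx_j, the exterior derivative is
  d(omega) = sum_{i<j} d(g_{ij}) ∧ dx_i ∧ dx_j = sum_{i<j, k} (∂g_{ij}/∂x_k) dx_k ∧ dx_i ∧ dx_j.
Expand each term, using dx_k ∧ dx_i ∧ dx_j = sgn(permutation) dx_{(a)} ∧ dx_{(b)} ∧ dx_{(c)} with (a < b < c) sorted:

Collecting like 3-forms: d(omega) = 0.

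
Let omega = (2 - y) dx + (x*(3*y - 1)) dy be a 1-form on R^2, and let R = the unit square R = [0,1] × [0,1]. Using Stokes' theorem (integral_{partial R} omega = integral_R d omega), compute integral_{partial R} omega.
integral_(partial R) omega = 3/2

Stokes: integral_partial_R omega = integral_R d omega with d omega = (∂Q/∂x - ∂P/∂y) dx ∧ dy.
  ∂Q/∂x = 3*y - 1
  ∂P/∂y = -1
  integrand = ∂Q/∂x - ∂P/∂y = 3*y.
Integrating over R: integral_0^1 integral_0^1 (3*y) dx dy = 3/2.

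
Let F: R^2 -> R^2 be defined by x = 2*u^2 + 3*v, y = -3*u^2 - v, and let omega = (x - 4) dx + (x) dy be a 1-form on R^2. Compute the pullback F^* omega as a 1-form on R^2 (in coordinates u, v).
F^* omega = (2*u*(-2*u^2 - 3*v - 8)) du + (4*u^2 + 6*v - 12) dv

Using F^*(f dg) = (f ∘ F) d(g ∘ F), substitute each coordinate x_i by F_i(u, v) in f_i, and replace dx_i by d F_i = (∂F_i/∂u) du + (∂F_i/∂v) dv.
  For the x component: f_1(F) = 2*u^2 + 3*v - 4; d F_1 = (4*u) du + (3) dv
  For the y component: f_2(F) = 2*u^2 + 3*v; d F_2 = (-6*u) du + (-1) dv
Combining and collecting du, dv coefficients:
  coeff of du: 2*u*(-2*u^2 - 3*v - 8)
  coeff of dv: 4*u^2 + 6*v - 12
F^* omega = (2*u*(-2*u^2 - 3*v - 8)) du + (4*u^2 + 6*v - 12) dv.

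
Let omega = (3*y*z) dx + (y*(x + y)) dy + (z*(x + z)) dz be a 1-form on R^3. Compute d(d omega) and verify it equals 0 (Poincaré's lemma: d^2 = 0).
d(d omega) = 0

Step 1: d omega = sum_{i<j} (∂f_j/∂x_i - ∂f_i/∂x_j) dx_i ∧ dx_j:
  coeff of dx ∧ dy: y - 3*z
  coeff of dx ∧ dz: -3*y + z
  coeff of dy ∧ dz: 0
Step 2: Apply d again to each 2-form coefficient. The only possible 3-form in R^3 is dx ∧ dy ∧ dz, with coefficient
  ∂(coeff of dy∧dz)/∂x - ∂(coeff of dx∧dz)/∂y + ∂(coeff of dx∧dy)/∂z
  = ∂/∂x (0) - ∂/∂y (-3*y + z) + ∂/∂z (y - 3*z).
Each of these terms simplifies to sums of mixed partials that cancel in pairs. The result is 0 (by equality of mixed partials for smooth functions — Schwarz / Clairaut).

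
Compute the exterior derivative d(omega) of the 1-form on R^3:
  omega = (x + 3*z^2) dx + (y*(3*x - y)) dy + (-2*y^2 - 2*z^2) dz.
d(omega) = (3*y) dx ∧ dy + (-6*z) dx ∧ dz + (-4*y) dy ∧ dz

For a 1-form omega = sum_i f_i dx_i, the exterior derivative is
  d(omega) = sum_{i < j} (∂f_j/∂x_i - ∂f_i/∂x_j) dx_i ∧ dx_j.
  coefficient of dx ∧ dy: ∂f_2/∂x - ∂f_1/∂y = ∂(y*(3*x - y))/∂x - ∂(x + 3*z^2)/∂y = 3*y
  coefficient of dx ∧ dz: ∂f_3/∂x - ∂f_1/∂z = ∂(-2*y^2 - 2*z^2)/∂x - ∂(x + 3*z^2)/∂z = -6*z
  coefficient of dy ∧ dz: ∂f_3/∂y - ∂f_2/∂z = ∂(-2*y^2 - 2*z^2)/∂y - ∂(y*(3*x - y))/∂z = -4*y
Assembling: d(omega) = (3*y) dx ∧ dy + (-6*z) dx ∧ dz + (-4*y) dy ∧ dz.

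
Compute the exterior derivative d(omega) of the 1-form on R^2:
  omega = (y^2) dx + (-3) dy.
d(omega) = (-2*y) dx ∧ dy

For a 1-form omega = sum_i f_i dx_i, the exterior derivative is
  d(omega) = sum_{i < j} (∂f_j/∂x_i - ∂f_i/∂x_j) dx_i ∧ dx_j.
  coefficient of dx ∧ dy: ∂f_2/∂x - ∂f_1/∂y = ∂(-3)/∂x - ∂(y^2)/∂y = -2*y
Assembling: d(omega) = (-2*y) dx ∧ dy.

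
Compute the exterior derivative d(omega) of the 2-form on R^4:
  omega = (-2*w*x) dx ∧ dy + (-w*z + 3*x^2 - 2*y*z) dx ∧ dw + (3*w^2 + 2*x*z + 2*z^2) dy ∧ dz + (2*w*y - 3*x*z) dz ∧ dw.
d(omega) = (-2*x + 2*z) dx ∧ dy ∧ dw + (w + 2*y - 3*z) dx ∧ dz ∧ dw + (2*z) dx ∧ dy ∧ dz + (8*w) dy ∧ dz ∧ dw

For a 2-form omega = sum_{i<j} g_{ij} dx_i ∧ dx_j, the exterior derivative is
  d(omega) = sum_{i<j} d(g_{ij}) ∧ dx_i ∧ dx_j = sum_{i<j, k} (∂g_{ij}/∂x_k) dx_k ∧ dx_i ∧ dx_j.
Expand each term, using dx_k ∧ dx_i ∧ dx_j = sgn(permutation) dx_{(a)} ∧ dx_{(b)} ∧ dx_{(c)} with (a < b < c) sorted:
  d(-2*w*x) includes (∂/∂w)(-2*w*x) dw = (-2*x) dw, which multiplied by dx ∧ dy gives (-2*x) dx ∧ dy ∧ dw
  d(-w*z + 3*x^2 - 2*y*z) includes (∂/∂y)(-w*z + 3*x^2 - 2*y*z) dy = (-2*z) dy, which multiplied by dx ∧ dw gives (2*z) dx ∧ dy ∧ dw
  d(-w*z + 3*x^2 - 2*y*z) includes (∂/∂z)(-w*z + 3*x^2 - 2*y*z) dz = (-w - 2*y) dz, which multiplied by dx ∧ dw gives (w + 2*y) dx ∧ dz ∧ dw
  d(3*w^2 + 2*x*z + 2*z^2) includes (∂/∂x)(3*w^2 + 2*x*z + 2*z^2) dx = (2*z) dx, which multiplied by dy ∧ dz gives (2*z) dx ∧ dy ∧ dz
  d(3*w^2 + 2*x*z + 2*z^2) includes (∂/∂w)(3*w^2 + 2*x*z + 2*z^2) dw = (6*w) dw, which multiplied by dy ∧ dz gives (6*w) dy ∧ dz ∧ dw
  d(2*w*y - 3*x*z) includes (∂/∂x)(2*w*y - 3*x*z) dx = (-3*z) dx, which multiplied by dz ∧ dw gives (-3*z) dx ∧ dz ∧ dw
  d(2*w*y - 3*x*z) includes (∂/∂y)(2*w*y - 3*x*z) dy = (2*w) dy, which multiplied by dz ∧ dw gives (2*w) dy ∧ dz ∧ dw
Collecting like 3-forms: d(omega) = (-2*x + 2*z) dx ∧ dy ∧ dw + (w + 2*y - 3*z) dx ∧ dz ∧ dw + (2*z) dx ∧ dy ∧ dz + (8*w) dy ∧ dz ∧ dw.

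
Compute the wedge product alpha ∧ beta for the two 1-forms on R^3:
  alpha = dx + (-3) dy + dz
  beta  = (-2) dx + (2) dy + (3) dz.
alpha ∧ beta = (-4) dx ∧ dy + (5) dx ∧ dz + (-11) dy ∧ dz

Distribute the wedge, using dx_i ∧ dx_j = -dx_j ∧ dx_i and dx_i ∧ dx_i = 0. For each pair (i, j) with i < j, the coefficient of dx_i ∧ dx_j in alpha ∧ beta is (alpha_i * beta_j - alpha_j * beta_i). Collecting: alpha ∧ beta = (-4) dx ∧ dy + (5) dx ∧ dz + (-11) dy ∧ dz.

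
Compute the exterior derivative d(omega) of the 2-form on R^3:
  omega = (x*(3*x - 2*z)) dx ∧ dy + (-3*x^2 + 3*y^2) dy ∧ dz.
d(omega) = (-8*x) dx ∧ dy ∧ dz

For a 2-form omega = sum_{i<j} g_{ij} dx_i ∧ dx_j, the exterior derivative is
  d(omega) = sum_{i<j} d(g_{ij}) ∧ dx_i ∧ dx_j = sum_{i<j, k} (∂g_{ij}/∂x_k) dx_k ∧ dx_i ∧ dx_j.
Expand each term, using dx_k ∧ dx_i ∧ dx_j = sgn(permutation) dx_{(a)} ∧ dx_{(b)} ∧ dx_{(c)} with (a < b < c) sorted:
  d(x*(3*x - 2*z)) includes (∂/∂z)(x*(3*x - 2*z)) dz = (-2*x) dz, which multiplied by dx ∧ dy gives (-2*x) dx ∧ dy ∧ dz
  d(-3*x^2 + 3*y^2) includes (∂/∂x)(-3*x^2 + 3*y^2) dx = (-6*x) dx, which multiplied by dy ∧ dz gives (-6*x) dx ∧ dy ∧ dz
Collecting like 3-forms: d(omega) = (-8*x) dx ∧ dy ∧ dz.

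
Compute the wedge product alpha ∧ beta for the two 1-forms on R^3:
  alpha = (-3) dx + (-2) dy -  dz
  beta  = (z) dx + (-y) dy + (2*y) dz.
alpha ∧ beta = (3*y + 2*z) dx ∧ dy + (-6*y + z) dx ∧ dz + (-5*y) dy ∧ dz

Distribute the wedge, using dx_i ∧ dx_j = -dx_j ∧ dx_i and dx_i ∧ dx_i = 0. For each pair (i, j) with i < j, the coefficient of dx_i ∧ dx_j in alpha ∧ beta is (alpha_i * beta_j - alpha_j * beta_i). Collecting: alpha ∧ beta = (3*y + 2*z) dx ∧ dy + (-6*y + z) dx ∧ dz + (-5*y) dy ∧ dz.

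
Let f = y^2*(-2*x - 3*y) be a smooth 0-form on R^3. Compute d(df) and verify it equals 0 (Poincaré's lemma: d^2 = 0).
d(df) = 0

Step 1: df = sum_i (∂f/∂x_i) dx_i = (-2*y^2) dx + (y*(-4*x - 9*y)) dy + (0) dz.
Step 2: Apply d again. Using the 1-form formula, the coefficient of dx ∧ dy in d(df) is ∂^2 f/∂x ∂y - ∂^2 f/∂y ∂x = (-4*y) - (-4*y) = 0 (equality of mixed partials for smooth f).
Similarly for dx ∧ dz and dy ∧ dz — all coefficients vanish. So d(df) = 0.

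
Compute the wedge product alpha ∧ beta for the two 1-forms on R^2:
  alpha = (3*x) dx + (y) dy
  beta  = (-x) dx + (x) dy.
alpha ∧ beta = (x*(3*x + y)) dx ∧ dy

Distribute the wedge, using dx_i ∧ dx_j = -dx_j ∧ dx_i and dx_i ∧ dx_i = 0. For each pair (i, j) with i < j, the coefficient of dx_i ∧ dx_j in alpha ∧ beta is (alpha_i * beta_j - alpha_j * beta_i). Collecting: alpha ∧ beta = (x*(3*x + y)) dx ∧ dy.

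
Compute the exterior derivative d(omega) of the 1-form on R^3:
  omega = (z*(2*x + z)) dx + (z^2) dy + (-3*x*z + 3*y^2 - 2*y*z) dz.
d(omega) = (-2*x - 5*z) dx ∧ dz + (6*y - 4*z) dy ∧ dz

For a 1-form omega = sum_i f_i dx_i, the exterior derivative is
  d(omega) = sum_{i < j} (∂f_j/∂x_i - ∂f_i/∂x_j) dx_i ∧ dx_j.
  coefficient of dx ∧ dz: ∂f_3/∂x - ∂f_1/∂z = ∂(-3*x*z + 3*y^2 - 2*y*z)/∂x - ∂(z*(2*x + z))/∂z = -2*x - 5*z
  coefficient of dy ∧ dz: ∂f_3/∂y - ∂f_2/∂z = ∂(-3*x*z + 3*y^2 - 2*y*z)/∂y - ∂(z^2)/∂z = 6*y - 4*z
Assembling: d(omega) = (-2*x - 5*z) dx ∧ dz + (6*y - 4*z) dy ∧ dz.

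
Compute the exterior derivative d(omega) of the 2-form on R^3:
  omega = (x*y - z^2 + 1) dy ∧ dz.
d(omega) = (y) dx ∧ dy ∧ dz

For a 2-form omega = sum_{i<j} g_{ij} dx_i ∧ dx_j, the exterior derivative is
  d(omega) = sum_{i<j} d(g_{ij}) ∧ dx_i ∧ dx_j = sum_{i<j, k} (∂g_{ij}/∂x_k) dx_k ∧ dx_i ∧ dx_j.
Expand each term, using dx_k ∧ dx_i ∧ dx_j = sgn(permutation) dx_{(a)} ∧ dx_{(b)} ∧ dx_{(c)} with (a < b < c) sorted:
  d(x*y - z^2 + 1) includes (∂/∂x)(x*y - z^2 + 1) dx = (y) dx, which multiplied by dy ∧ dz gives (y) dx ∧ dy ∧ dz
Collecting like 3-forms: d(omega) = (y) dx ∧ dy ∧ dz.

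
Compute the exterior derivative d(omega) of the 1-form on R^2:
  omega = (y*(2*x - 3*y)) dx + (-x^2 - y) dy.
d(omega) = (-4*x + 6*y) dx ∧ dy

For a 1-form omega = sum_i f_i dx_i, the exterior derivative is
  d(omega) = sum_{i < j} (∂f_j/∂x_i - ∂f_i/∂x_j) dx_i ∧ dx_j.
  coefficient of dx ∧ dy: ∂f_2/∂x - ∂f_1/∂y = ∂(-x^2 - y)/∂x - ∂(y*(2*x - 3*y))/∂y = -4*x + 6*y
Assembling: d(omega) = (-4*x + 6*y) dx ∧ dy.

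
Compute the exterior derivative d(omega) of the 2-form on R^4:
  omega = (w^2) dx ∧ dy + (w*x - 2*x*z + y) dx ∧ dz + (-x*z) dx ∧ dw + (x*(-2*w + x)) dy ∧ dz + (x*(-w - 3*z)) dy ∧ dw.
d(omega) = (w - 3*z) dx ∧ dy ∧ dw + (-2*w + 2*x - 1) dx ∧ dy ∧ dz + (2*x) dx ∧ dz ∧ dw + (x) dy ∧ dz ∧ dw

For a 2-form omega = sum_{i<j} g_{ij} dx_i ∧ dx_j, the exterior derivative is
  d(omega) = sum_{i<j} d(g_{ij}) ∧ dx_i ∧ dx_j = sum_{i<j, k} (∂g_{ij}/∂x_k) dx_k ∧ dx_i ∧ dx_j.
Expand each term, using dx_k ∧ dx_i ∧ dx_j = sgn(permutation) dx_{(a)} ∧ dx_{(b)} ∧ dx_{(c)} with (a < b < c) sorted:
  d(w^2) includes (∂/∂w)(w^2) dw = (2*w) dw, which multiplied by dx ∧ dy gives (2*w) dx ∧ dy ∧ dw
  d(w*x - 2*x*z + y) includes (∂/∂y)(w*x - 2*x*z + y) dy = (1) dy, which multiplied by dx ∧ dz gives (-1) dx ∧ dy ∧ dz
  d(w*x - 2*x*z + y) includes (∂/∂w)(w*x - 2*x*z + y) dw = (x) dw, which multiplied by dx ∧ dz gives (x) dx ∧ dz ∧ dw
  d(-x*z) includes (∂/∂z)(-x*z) dz = (-x) dz, which multiplied by dx ∧ dw gives (x) dx ∧ dz ∧ dw
  d(x*(-2*w + x)) includes (∂/∂x)(x*(-2*w + x)) dx = (-2*w + 2*x) dx, which multiplied by dy ∧ dz gives (-2*w + 2*x) dx ∧ dy ∧ dz
  d(x*(-2*w + x)) includes (∂/∂w)(x*(-2*w + x)) dw = (-2*x) dw, which multiplied by dy ∧ dz gives (-2*x) dy ∧ dz ∧ dw
  d(x*(-w - 3*z)) includes (∂/∂x)(x*(-w - 3*z)) dx = (-w - 3*z) dx, which multiplied by dy ∧ dw gives (-w - 3*z) dx ∧ dy ∧ dw
  d(x*(-w - 3*z)) includes (∂/∂z)(x*(-w - 3*z)) dz = (-3*x) dz, which multiplied by dy ∧ dw gives (3*x) dy ∧ dz ∧ dw
Collecting like 3-forms: d(omega) = (w - 3*z) dx ∧ dy ∧ dw + (-2*w + 2*x - 1) dx ∧ dy ∧ dz + (2*x) dx ∧ dz ∧ dw + (x) dy ∧ dz ∧ dw.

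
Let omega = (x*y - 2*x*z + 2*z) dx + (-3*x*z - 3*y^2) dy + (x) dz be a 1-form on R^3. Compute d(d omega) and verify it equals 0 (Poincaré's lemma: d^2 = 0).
d(d omega) = 0

Step 1: d omega = sum_{i<j} (∂f_j/∂x_i - ∂f_i/∂x_j) dx_i ∧ dx_j:
  coeff of dx ∧ dy: -x - 3*z
  coeff of dx ∧ dz: 2*x - 1
  coeff of dy ∧ dz: 3*x
Step 2: Apply d again to each 2-form coefficient. The only possible 3-form in R^3 is dx ∧ dy ∧ dz, with coefficient
  ∂(coeff of dy∧dz)/∂x - ∂(coeff of dx∧dz)/∂y + ∂(coeff of dx∧dy)/∂z
  = ∂/∂x (3*x) - ∂/∂y (2*x - 1) + ∂/∂z (-x - 3*z).
Each of these terms simplifies to sums of mixed partials that cancel in pairs. The result is 0 (by equality of mixed partials for smooth functions — Schwarz / Clairaut).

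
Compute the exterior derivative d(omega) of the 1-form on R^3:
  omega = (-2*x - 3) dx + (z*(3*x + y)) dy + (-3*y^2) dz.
d(omega) = (3*z) dx ∧ dy + (-3*x - 7*y) dy ∧ dz

For a 1-form omega = sum_i f_i dx_i, the exterior derivative is
  d(omega) = sum_{i < j} (∂f_j/∂x_i - ∂f_i/∂x_j) dx_i ∧ dx_j.
  coefficient of dx ∧ dy: ∂f_2/∂x - ∂f_1/∂y = ∂(z*(3*x + y))/∂x - ∂(-2*x - 3)/∂y = 3*z
  coefficient of dy ∧ dz: ∂f_3/∂y - ∂f_2/∂z = ∂(-3*y^2)/∂y - ∂(z*(3*x + y))/∂z = -3*x - 7*y
Assembling: d(omega) = (3*z) dx ∧ dy + (-3*x - 7*y) dy ∧ dz.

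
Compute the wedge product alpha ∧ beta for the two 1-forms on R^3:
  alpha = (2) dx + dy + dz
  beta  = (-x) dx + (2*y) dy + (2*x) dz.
alpha ∧ beta = (x + 4*y) dx ∧ dy + (5*x) dx ∧ dz + (2*x - 2*y) dy ∧ dz

Distribute the wedge, using dx_i ∧ dx_j = -dx_j ∧ dx_i and dx_i ∧ dx_i = 0. For each pair (i, j) with i < j, the coefficient of dx_i ∧ dx_j in alpha ∧ beta is (alpha_i * beta_j - alpha_j * beta_i). Collecting: alpha ∧ beta = (x + 4*y) dx ∧ dy + (5*x) dx ∧ dz + (2*x - 2*y) dy ∧ dz.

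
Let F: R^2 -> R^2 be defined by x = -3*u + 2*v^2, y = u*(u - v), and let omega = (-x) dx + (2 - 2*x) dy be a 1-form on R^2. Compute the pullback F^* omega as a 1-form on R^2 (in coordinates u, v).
F^* omega = (12*u^2 - 8*u*v^2 - 6*u*v - 5*u + 4*v^3 + 6*v^2 - 2*v) du + (-6*u^2 + 4*u*v^2 + 12*u*v - 2*u - 8*v^3) dv

Using F^*(f dg) = (f ∘ F) d(g ∘ F), substitute each coordinate x_i by F_i(u, v) in f_i, and replace dx_i by d F_i = (∂F_i/∂u) du + (∂F_i/∂v) dv.
  For the x component: f_1(F) = 3*u - 2*v^2; d F_1 = (-3) du + (4*v) dv
  For the y component: f_2(F) = 6*u - 4*v^2 + 2; d F_2 = (2*u - v) du + (-u) dv
Combining and collecting du, dv coefficients:
  coeff of du: 12*u^2 - 8*u*v^2 - 6*u*v - 5*u + 4*v^3 + 6*v^2 - 2*v
  coeff of dv: -6*u^2 + 4*u*v^2 + 12*u*v - 2*u - 8*v^3
F^* omega = (12*u^2 - 8*u*v^2 - 6*u*v - 5*u + 4*v^3 + 6*v^2 - 2*v) du + (-6*u^2 + 4*u*v^2 + 12*u*v - 2*u - 8*v^3) dv.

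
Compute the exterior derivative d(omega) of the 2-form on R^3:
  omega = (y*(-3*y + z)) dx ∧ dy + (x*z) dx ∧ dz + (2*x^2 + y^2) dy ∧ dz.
d(omega) = (4*x + y) dx ∧ dy ∧ dz

For a 2-form omega = sum_{i<j} g_{ij} dx_i ∧ dx_j, the exterior derivative is
  d(omega) = sum_{i<j} d(g_{ij}) ∧ dx_i ∧ dx_j = sum_{i<j, k} (∂g_{ij}/∂x_k) dx_k ∧ dx_i ∧ dx_j.
Expand each term, using dx_k ∧ dx_i ∧ dx_j = sgn(permutation) dx_{(a)} ∧ dx_{(b)} ∧ dx_{(c)} with (a < b < c) sorted:
  d(y*(-3*y + z)) includes (∂/∂z)(y*(-3*y + z)) dz = (y) dz, which multiplied by dx ∧ dy gives (y) dx ∧ dy ∧ dz
  d(2*x^2 + y^2) includes (∂/∂x)(2*x^2 + y^2) dx = (4*x) dx, which multiplied by dy ∧ dz gives (4*x) dx ∧ dy ∧ dz
Collecting like 3-forms: d(omega) = (4*x + y) dx ∧ dy ∧ dz.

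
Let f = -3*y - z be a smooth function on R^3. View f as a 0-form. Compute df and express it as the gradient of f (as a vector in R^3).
df = (0) dx + (-3) dy + (-1) dz; grad f = (0, -3, -1)

For a 0-form f, d f = (∂f/∂x) dx + (∂f/∂y) dy + (∂f/∂z) dz. The components of the vector representation are exactly the entries of grad f in Cartesian coordinates:
  ∂f/∂x = 0
  ∂f/∂y = -3
  ∂f/∂z = -1.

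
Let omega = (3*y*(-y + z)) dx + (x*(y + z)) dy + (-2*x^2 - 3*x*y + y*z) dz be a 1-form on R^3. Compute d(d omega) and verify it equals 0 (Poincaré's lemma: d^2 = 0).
d(d omega) = 0

Step 1: d omega = sum_{i<j} (∂f_j/∂x_i - ∂f_i/∂x_j) dx_i ∧ dx_j:
  coeff of dx ∧ dy: 7*y - 2*z
  coeff of dx ∧ dz: -4*x - 6*y
  coeff of dy ∧ dz: -4*x + z
Step 2: Apply d again to each 2-form coefficient. The only possible 3-form in R^3 is dx ∧ dy ∧ dz, with coefficient
  ∂(coeff of dy∧dz)/∂x - ∂(coeff of dx∧dz)/∂y + ∂(coeff of dx∧dy)/∂z
  = ∂/∂x (-4*x + z) - ∂/∂y (-4*x - 6*y) + ∂/∂z (7*y - 2*z).
Each of these terms simplifies to sums of mixed partials that cancel in pairs. The result is 0 (by equality of mixed partials for smooth functions — Schwarz / Clairaut).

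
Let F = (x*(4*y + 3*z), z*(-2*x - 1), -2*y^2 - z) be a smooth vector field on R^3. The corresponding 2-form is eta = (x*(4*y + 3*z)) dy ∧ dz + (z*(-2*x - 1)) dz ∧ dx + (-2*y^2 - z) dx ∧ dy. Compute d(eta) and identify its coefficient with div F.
d(eta) = (4*y + 3*z - 1) dx ∧ dy ∧ dz; div F = 4*y + 3*z - 1

For a 2-form in R^3 of the form above, applying d gives a 3-form with coefficient ∂P/∂x + ∂Q/∂y + ∂R/∂z:
  ∂P/∂x = 4*y + 3*z
  ∂Q/∂y = 0
  ∂R/∂z = -1
Sum = 4*y + 3*z - 1, which is exactly div F.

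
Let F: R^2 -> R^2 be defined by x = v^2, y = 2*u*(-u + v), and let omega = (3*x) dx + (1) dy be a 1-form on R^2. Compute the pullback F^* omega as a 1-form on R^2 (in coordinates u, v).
F^* omega = (-4*u + 2*v) du + (2*u + 6*v^3) dv

Using F^*(f dg) = (f ∘ F) d(g ∘ F), substitute each coordinate x_i by F_i(u, v) in f_i, and replace dx_i by d F_i = (∂F_i/∂u) du + (∂F_i/∂v) dv.
  For the x component: f_1(F) = 3*v^2; d F_1 = (0) du + (2*v) dv
  For the y component: f_2(F) = 1; d F_2 = (-4*u + 2*v) du + (2*u) dv
Combining and collecting du, dv coefficients:
  coeff of du: -4*u + 2*v
  coeff of dv: 2*u + 6*v^3
F^* omega = (-4*u + 2*v) du + (2*u + 6*v^3) dv.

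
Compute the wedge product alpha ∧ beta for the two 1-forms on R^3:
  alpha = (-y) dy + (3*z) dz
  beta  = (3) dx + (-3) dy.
alpha ∧ beta = (3*y) dx ∧ dy + (-9*z) dx ∧ dz + (9*z) dy ∧ dz

Distribute the wedge, using dx_i ∧ dx_j = -dx_j ∧ dx_i and dx_i ∧ dx_i = 0. For each pair (i, j) with i < j, the coefficient of dx_i ∧ dx_j in alpha ∧ beta is (alpha_i * beta_j - alpha_j * beta_i). Collecting: alpha ∧ beta = (3*y) dx ∧ dy + (-9*z) dx ∧ dz + (9*z) dy ∧ dz.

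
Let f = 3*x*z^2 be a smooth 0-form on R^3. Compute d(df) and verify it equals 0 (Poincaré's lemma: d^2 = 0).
d(df) = 0

Step 1: df = sum_i (∂f/∂x_i) dx_i = (3*z^2) dx + (0) dy + (6*x*z) dz.
Step 2: Apply d again. Using the 1-form formula, the coefficient of dx ∧ dy in d(df) is ∂^2 f/∂x ∂y - ∂^2 f/∂y ∂x = (0) - (0) = 0 (equality of mixed partials for smooth f).
Similarly for dx ∧ dz and dy ∧ dz — all coefficients vanish. So d(df) = 0.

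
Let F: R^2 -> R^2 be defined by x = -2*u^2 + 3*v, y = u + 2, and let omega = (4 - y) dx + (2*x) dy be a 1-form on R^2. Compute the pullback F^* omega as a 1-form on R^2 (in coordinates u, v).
F^* omega = (-8*u + 6*v) du + (6 - 3*u) dv

Using F^*(f dg) = (f ∘ F) d(g ∘ F), substitute each coordinate x_i by F_i(u, v) in f_i, and replace dx_i by d F_i = (∂F_i/∂u) du + (∂F_i/∂v) dv.
  For the x component: f_1(F) = 2 - u; d F_1 = (-4*u) du + (3) dv
  For the y component: f_2(F) = -4*u^2 + 6*v; d F_2 = (1) du + (0) dv
Combining and collecting du, dv coefficients:
  coeff of du: -8*u + 6*v
  coeff of dv: 6 - 3*u
F^* omega = (-8*u + 6*v) du + (6 - 3*u) dv.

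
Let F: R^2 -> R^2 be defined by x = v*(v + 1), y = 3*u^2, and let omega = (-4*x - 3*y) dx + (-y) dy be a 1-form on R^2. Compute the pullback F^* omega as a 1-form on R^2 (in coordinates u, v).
F^* omega = (-18*u^3) du + (-18*u^2*v - 9*u^2 - 8*v^3 - 12*v^2 - 4*v) dv

Using F^*(f dg) = (f ∘ F) d(g ∘ F), substitute each coordinate x_i by F_i(u, v) in f_i, and replace dx_i by d F_i = (∂F_i/∂u) du + (∂F_i/∂v) dv.
  For the x component: f_1(F) = -9*u^2 - 4*v^2 - 4*v; d F_1 = (0) du + (2*v + 1) dv
  For the y component: f_2(F) = -3*u^2; d F_2 = (6*u) du + (0) dv
Combining and collecting du, dv coefficients:
  coeff of du: -18*u^3
  coeff of dv: -18*u^2*v - 9*u^2 - 8*v^3 - 12*v^2 - 4*v
F^* omega = (-18*u^3) du + (-18*u^2*v - 9*u^2 - 8*v^3 - 12*v^2 - 4*v) dv.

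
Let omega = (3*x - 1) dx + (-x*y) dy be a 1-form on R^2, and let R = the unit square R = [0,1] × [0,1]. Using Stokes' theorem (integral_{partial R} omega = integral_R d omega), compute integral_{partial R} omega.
integral_(partial R) omega = -1/2

Stokes: integral_partial_R omega = integral_R d omega with d omega = (∂Q/∂x - ∂P/∂y) dx ∧ dy.
  ∂Q/∂x = -y
  ∂P/∂y = 0
  integrand = ∂Q/∂x - ∂P/∂y = -y.
Integrating over R: integral_0^1 integral_0^1 (-y) dx dy = -1/2.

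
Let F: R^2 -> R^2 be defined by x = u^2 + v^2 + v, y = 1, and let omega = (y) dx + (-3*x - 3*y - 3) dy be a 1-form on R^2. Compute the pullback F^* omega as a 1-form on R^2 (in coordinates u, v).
F^* omega = (2*u) du + (2*v + 1) dv

Using F^*(f dg) = (f ∘ F) d(g ∘ F), substitute each coordinate x_i by F_i(u, v) in f_i, and replace dx_i by d F_i = (∂F_i/∂u) du + (∂F_i/∂v) dv.
  For the x component: f_1(F) = 1; d F_1 = (2*u) du + (2*v + 1) dv
  For the y component: f_2(F) = -3*u^2 - 3*v^2 - 3*v - 6; d F_2 = (0) du + (0) dv
Combining and collecting du, dv coefficients:
  coeff of du: 2*u
  coeff of dv: 2*v + 1
F^* omega = (2*u) du + (2*v + 1) dv.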